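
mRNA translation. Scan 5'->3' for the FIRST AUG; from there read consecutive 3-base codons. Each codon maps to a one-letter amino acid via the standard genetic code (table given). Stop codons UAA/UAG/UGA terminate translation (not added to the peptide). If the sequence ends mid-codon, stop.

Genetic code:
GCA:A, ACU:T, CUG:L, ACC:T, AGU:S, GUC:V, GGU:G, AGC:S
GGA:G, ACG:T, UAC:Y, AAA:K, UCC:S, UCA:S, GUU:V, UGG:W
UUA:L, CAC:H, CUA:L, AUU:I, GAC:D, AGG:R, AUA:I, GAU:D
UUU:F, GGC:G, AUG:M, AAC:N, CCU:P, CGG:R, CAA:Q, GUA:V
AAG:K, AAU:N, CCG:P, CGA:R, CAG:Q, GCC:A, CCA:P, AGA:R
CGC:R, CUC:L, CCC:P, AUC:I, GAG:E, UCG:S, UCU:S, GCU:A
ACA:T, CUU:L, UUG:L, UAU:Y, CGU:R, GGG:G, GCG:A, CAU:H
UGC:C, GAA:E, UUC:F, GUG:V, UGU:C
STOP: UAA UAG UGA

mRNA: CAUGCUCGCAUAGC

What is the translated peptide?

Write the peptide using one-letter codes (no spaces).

Answer: MLA

Derivation:
start AUG at pos 1
pos 1: AUG -> M; peptide=M
pos 4: CUC -> L; peptide=ML
pos 7: GCA -> A; peptide=MLA
pos 10: UAG -> STOP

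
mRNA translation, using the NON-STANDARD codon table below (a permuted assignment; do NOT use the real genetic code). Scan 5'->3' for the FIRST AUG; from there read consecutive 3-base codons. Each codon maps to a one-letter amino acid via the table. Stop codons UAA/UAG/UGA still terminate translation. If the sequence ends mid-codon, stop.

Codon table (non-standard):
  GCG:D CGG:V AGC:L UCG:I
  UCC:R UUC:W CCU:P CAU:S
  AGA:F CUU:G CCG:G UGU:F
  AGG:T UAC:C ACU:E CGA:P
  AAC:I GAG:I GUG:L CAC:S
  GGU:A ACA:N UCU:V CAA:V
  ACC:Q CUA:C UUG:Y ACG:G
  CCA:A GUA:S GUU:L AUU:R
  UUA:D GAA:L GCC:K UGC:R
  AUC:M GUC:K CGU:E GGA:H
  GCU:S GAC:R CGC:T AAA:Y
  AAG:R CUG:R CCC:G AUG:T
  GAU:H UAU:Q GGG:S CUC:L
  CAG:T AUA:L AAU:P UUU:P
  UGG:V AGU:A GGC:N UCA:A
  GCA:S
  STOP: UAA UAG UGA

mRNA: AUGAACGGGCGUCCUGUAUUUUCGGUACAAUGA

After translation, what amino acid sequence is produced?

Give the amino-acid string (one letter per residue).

start AUG at pos 0
pos 0: AUG -> T; peptide=T
pos 3: AAC -> I; peptide=TI
pos 6: GGG -> S; peptide=TIS
pos 9: CGU -> E; peptide=TISE
pos 12: CCU -> P; peptide=TISEP
pos 15: GUA -> S; peptide=TISEPS
pos 18: UUU -> P; peptide=TISEPSP
pos 21: UCG -> I; peptide=TISEPSPI
pos 24: GUA -> S; peptide=TISEPSPIS
pos 27: CAA -> V; peptide=TISEPSPISV
pos 30: UGA -> STOP

Answer: TISEPSPISV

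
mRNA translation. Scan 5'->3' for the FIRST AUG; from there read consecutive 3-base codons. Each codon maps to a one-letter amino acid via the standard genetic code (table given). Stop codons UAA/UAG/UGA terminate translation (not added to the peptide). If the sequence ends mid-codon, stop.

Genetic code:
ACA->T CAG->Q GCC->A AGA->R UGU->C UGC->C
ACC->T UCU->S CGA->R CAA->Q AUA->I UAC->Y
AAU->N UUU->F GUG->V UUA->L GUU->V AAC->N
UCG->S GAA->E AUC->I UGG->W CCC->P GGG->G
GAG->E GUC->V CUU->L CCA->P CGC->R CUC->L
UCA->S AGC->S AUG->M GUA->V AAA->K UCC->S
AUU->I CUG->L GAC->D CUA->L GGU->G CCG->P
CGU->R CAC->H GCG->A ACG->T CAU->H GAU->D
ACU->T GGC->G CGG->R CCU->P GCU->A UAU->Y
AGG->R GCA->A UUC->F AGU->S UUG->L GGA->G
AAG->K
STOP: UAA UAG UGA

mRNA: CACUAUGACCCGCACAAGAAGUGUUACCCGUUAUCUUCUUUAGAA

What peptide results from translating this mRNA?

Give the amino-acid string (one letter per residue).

start AUG at pos 4
pos 4: AUG -> M; peptide=M
pos 7: ACC -> T; peptide=MT
pos 10: CGC -> R; peptide=MTR
pos 13: ACA -> T; peptide=MTRT
pos 16: AGA -> R; peptide=MTRTR
pos 19: AGU -> S; peptide=MTRTRS
pos 22: GUU -> V; peptide=MTRTRSV
pos 25: ACC -> T; peptide=MTRTRSVT
pos 28: CGU -> R; peptide=MTRTRSVTR
pos 31: UAU -> Y; peptide=MTRTRSVTRY
pos 34: CUU -> L; peptide=MTRTRSVTRYL
pos 37: CUU -> L; peptide=MTRTRSVTRYLL
pos 40: UAG -> STOP

Answer: MTRTRSVTRYLL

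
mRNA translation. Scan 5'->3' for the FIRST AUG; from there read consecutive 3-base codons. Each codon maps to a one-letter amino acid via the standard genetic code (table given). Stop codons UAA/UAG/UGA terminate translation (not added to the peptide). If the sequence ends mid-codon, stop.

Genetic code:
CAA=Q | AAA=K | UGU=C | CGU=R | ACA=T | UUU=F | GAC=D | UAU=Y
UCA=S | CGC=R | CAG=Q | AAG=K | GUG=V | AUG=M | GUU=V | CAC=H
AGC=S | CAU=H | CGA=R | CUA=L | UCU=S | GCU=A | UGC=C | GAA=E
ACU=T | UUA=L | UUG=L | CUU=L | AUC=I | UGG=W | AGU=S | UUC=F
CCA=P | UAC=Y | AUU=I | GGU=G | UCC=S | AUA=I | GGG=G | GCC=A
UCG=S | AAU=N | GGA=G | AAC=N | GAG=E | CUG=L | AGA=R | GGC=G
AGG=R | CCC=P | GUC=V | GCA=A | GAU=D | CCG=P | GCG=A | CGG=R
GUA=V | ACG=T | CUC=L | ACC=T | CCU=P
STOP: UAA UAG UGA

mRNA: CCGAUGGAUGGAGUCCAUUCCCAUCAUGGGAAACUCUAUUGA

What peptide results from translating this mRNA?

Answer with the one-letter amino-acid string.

start AUG at pos 3
pos 3: AUG -> M; peptide=M
pos 6: GAU -> D; peptide=MD
pos 9: GGA -> G; peptide=MDG
pos 12: GUC -> V; peptide=MDGV
pos 15: CAU -> H; peptide=MDGVH
pos 18: UCC -> S; peptide=MDGVHS
pos 21: CAU -> H; peptide=MDGVHSH
pos 24: CAU -> H; peptide=MDGVHSHH
pos 27: GGG -> G; peptide=MDGVHSHHG
pos 30: AAA -> K; peptide=MDGVHSHHGK
pos 33: CUC -> L; peptide=MDGVHSHHGKL
pos 36: UAU -> Y; peptide=MDGVHSHHGKLY
pos 39: UGA -> STOP

Answer: MDGVHSHHGKLY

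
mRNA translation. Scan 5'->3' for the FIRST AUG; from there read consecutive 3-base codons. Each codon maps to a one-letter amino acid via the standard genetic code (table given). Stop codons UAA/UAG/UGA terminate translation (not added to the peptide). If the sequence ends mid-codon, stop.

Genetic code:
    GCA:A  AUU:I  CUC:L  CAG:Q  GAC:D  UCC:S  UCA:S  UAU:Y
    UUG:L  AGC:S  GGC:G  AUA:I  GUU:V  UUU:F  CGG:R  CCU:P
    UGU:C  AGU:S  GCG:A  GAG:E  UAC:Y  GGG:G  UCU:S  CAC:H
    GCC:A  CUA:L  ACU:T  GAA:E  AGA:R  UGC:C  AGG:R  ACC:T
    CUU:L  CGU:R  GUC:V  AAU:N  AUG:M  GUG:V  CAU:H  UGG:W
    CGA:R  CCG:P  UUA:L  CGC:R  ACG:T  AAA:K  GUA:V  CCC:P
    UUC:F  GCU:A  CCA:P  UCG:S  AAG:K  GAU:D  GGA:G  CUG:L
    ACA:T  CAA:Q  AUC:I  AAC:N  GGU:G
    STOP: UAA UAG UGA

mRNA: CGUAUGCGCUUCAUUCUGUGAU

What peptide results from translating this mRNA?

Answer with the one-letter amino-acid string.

Answer: MRFIL

Derivation:
start AUG at pos 3
pos 3: AUG -> M; peptide=M
pos 6: CGC -> R; peptide=MR
pos 9: UUC -> F; peptide=MRF
pos 12: AUU -> I; peptide=MRFI
pos 15: CUG -> L; peptide=MRFIL
pos 18: UGA -> STOP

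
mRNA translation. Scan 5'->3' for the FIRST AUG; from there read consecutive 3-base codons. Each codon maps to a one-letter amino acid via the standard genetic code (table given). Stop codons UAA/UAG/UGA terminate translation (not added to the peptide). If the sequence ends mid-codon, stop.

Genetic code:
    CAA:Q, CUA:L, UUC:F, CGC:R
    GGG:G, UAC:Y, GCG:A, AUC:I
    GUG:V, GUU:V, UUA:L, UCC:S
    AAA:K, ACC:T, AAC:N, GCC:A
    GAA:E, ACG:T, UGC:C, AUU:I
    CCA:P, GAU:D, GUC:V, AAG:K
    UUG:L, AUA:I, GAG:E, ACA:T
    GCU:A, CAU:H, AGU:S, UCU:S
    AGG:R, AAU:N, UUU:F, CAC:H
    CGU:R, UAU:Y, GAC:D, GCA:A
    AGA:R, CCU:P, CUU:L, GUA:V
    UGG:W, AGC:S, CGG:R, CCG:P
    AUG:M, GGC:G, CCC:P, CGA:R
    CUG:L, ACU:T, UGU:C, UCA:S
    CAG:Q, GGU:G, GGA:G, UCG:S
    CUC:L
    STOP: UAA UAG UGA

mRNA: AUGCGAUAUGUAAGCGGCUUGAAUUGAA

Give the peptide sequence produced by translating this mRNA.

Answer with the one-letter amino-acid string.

Answer: MRYVSGLN

Derivation:
start AUG at pos 0
pos 0: AUG -> M; peptide=M
pos 3: CGA -> R; peptide=MR
pos 6: UAU -> Y; peptide=MRY
pos 9: GUA -> V; peptide=MRYV
pos 12: AGC -> S; peptide=MRYVS
pos 15: GGC -> G; peptide=MRYVSG
pos 18: UUG -> L; peptide=MRYVSGL
pos 21: AAU -> N; peptide=MRYVSGLN
pos 24: UGA -> STOP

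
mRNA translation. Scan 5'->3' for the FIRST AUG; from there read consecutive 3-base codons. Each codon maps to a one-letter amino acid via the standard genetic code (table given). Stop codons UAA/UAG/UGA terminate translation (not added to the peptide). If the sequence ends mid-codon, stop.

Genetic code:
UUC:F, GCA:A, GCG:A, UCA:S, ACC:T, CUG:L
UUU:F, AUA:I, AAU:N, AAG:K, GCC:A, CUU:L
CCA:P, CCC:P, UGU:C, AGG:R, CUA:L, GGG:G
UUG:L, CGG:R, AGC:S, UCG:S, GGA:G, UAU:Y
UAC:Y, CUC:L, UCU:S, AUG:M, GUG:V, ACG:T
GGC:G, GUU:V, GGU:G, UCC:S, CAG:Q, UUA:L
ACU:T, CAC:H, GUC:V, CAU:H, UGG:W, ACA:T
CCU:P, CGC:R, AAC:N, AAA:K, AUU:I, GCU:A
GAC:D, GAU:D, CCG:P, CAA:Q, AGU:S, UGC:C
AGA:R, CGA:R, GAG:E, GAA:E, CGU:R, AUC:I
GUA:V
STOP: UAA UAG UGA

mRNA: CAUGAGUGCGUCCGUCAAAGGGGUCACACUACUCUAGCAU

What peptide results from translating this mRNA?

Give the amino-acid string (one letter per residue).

start AUG at pos 1
pos 1: AUG -> M; peptide=M
pos 4: AGU -> S; peptide=MS
pos 7: GCG -> A; peptide=MSA
pos 10: UCC -> S; peptide=MSAS
pos 13: GUC -> V; peptide=MSASV
pos 16: AAA -> K; peptide=MSASVK
pos 19: GGG -> G; peptide=MSASVKG
pos 22: GUC -> V; peptide=MSASVKGV
pos 25: ACA -> T; peptide=MSASVKGVT
pos 28: CUA -> L; peptide=MSASVKGVTL
pos 31: CUC -> L; peptide=MSASVKGVTLL
pos 34: UAG -> STOP

Answer: MSASVKGVTLL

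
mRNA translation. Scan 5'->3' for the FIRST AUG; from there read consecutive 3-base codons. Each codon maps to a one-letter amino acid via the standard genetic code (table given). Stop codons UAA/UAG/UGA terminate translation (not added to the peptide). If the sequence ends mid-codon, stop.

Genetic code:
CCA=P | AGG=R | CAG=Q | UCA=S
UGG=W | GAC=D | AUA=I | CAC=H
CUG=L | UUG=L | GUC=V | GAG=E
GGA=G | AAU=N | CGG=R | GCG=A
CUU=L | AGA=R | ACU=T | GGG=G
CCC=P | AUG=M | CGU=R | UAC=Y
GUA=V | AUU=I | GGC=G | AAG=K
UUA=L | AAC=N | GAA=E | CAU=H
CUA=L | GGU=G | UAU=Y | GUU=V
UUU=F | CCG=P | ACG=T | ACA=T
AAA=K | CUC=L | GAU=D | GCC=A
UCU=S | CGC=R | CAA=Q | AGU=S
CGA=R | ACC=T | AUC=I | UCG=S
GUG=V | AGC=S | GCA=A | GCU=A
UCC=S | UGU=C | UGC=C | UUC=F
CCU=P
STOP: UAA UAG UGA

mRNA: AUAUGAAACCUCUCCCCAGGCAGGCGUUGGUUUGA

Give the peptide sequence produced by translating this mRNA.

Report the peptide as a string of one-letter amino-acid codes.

Answer: MKPLPRQALV

Derivation:
start AUG at pos 2
pos 2: AUG -> M; peptide=M
pos 5: AAA -> K; peptide=MK
pos 8: CCU -> P; peptide=MKP
pos 11: CUC -> L; peptide=MKPL
pos 14: CCC -> P; peptide=MKPLP
pos 17: AGG -> R; peptide=MKPLPR
pos 20: CAG -> Q; peptide=MKPLPRQ
pos 23: GCG -> A; peptide=MKPLPRQA
pos 26: UUG -> L; peptide=MKPLPRQAL
pos 29: GUU -> V; peptide=MKPLPRQALV
pos 32: UGA -> STOP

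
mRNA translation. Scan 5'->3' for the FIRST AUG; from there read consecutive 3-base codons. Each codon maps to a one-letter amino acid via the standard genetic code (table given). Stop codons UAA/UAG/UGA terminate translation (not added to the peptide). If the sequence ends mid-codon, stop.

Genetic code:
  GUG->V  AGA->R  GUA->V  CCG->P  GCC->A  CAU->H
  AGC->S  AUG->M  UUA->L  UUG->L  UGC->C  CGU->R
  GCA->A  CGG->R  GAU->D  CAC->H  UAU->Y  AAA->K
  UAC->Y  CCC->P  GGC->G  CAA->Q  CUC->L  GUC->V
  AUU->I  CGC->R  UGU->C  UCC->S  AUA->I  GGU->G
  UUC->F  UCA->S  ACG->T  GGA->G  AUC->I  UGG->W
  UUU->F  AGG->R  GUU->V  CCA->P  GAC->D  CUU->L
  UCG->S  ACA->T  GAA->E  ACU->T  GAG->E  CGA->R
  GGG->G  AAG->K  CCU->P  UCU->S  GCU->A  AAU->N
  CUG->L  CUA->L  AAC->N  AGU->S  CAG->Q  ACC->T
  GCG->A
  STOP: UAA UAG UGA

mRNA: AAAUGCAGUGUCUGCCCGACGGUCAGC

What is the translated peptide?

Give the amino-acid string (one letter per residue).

Answer: MQCLPDGQ

Derivation:
start AUG at pos 2
pos 2: AUG -> M; peptide=M
pos 5: CAG -> Q; peptide=MQ
pos 8: UGU -> C; peptide=MQC
pos 11: CUG -> L; peptide=MQCL
pos 14: CCC -> P; peptide=MQCLP
pos 17: GAC -> D; peptide=MQCLPD
pos 20: GGU -> G; peptide=MQCLPDG
pos 23: CAG -> Q; peptide=MQCLPDGQ
pos 26: only 1 nt remain (<3), stop (end of mRNA)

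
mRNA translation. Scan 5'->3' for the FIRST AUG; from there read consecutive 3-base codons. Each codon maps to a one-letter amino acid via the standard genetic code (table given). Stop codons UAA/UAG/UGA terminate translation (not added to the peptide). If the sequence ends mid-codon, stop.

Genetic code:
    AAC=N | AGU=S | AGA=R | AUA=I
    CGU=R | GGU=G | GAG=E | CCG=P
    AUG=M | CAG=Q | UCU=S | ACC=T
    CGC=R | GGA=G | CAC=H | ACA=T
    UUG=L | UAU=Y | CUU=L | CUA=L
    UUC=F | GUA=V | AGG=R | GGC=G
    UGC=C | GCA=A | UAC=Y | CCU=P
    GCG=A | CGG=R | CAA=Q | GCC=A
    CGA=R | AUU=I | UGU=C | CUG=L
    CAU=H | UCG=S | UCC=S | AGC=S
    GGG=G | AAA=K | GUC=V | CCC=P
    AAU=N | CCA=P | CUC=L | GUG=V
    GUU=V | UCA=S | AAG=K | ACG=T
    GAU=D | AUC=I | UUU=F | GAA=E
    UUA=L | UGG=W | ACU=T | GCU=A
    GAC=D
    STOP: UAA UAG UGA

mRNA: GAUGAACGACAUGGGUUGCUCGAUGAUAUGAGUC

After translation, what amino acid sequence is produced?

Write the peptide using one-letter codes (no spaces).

Answer: MNDMGCSMI

Derivation:
start AUG at pos 1
pos 1: AUG -> M; peptide=M
pos 4: AAC -> N; peptide=MN
pos 7: GAC -> D; peptide=MND
pos 10: AUG -> M; peptide=MNDM
pos 13: GGU -> G; peptide=MNDMG
pos 16: UGC -> C; peptide=MNDMGC
pos 19: UCG -> S; peptide=MNDMGCS
pos 22: AUG -> M; peptide=MNDMGCSM
pos 25: AUA -> I; peptide=MNDMGCSMI
pos 28: UGA -> STOP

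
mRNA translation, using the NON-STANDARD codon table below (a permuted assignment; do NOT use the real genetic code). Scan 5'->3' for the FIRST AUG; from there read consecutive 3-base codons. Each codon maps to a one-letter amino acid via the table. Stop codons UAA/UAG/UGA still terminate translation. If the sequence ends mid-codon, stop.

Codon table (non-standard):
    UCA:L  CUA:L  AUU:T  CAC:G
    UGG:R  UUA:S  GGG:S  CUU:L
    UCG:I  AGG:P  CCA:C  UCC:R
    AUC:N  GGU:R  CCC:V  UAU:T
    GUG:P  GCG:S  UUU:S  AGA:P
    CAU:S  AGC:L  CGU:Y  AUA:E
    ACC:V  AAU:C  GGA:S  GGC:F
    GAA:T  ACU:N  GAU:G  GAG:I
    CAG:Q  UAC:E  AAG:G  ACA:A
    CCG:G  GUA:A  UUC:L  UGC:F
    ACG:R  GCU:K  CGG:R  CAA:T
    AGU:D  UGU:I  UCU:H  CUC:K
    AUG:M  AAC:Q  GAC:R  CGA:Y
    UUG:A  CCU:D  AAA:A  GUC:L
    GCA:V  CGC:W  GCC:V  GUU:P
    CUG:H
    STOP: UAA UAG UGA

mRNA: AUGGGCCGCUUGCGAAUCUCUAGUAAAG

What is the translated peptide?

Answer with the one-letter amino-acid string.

start AUG at pos 0
pos 0: AUG -> M; peptide=M
pos 3: GGC -> F; peptide=MF
pos 6: CGC -> W; peptide=MFW
pos 9: UUG -> A; peptide=MFWA
pos 12: CGA -> Y; peptide=MFWAY
pos 15: AUC -> N; peptide=MFWAYN
pos 18: UCU -> H; peptide=MFWAYNH
pos 21: AGU -> D; peptide=MFWAYNHD
pos 24: AAA -> A; peptide=MFWAYNHDA
pos 27: only 1 nt remain (<3), stop (end of mRNA)

Answer: MFWAYNHDA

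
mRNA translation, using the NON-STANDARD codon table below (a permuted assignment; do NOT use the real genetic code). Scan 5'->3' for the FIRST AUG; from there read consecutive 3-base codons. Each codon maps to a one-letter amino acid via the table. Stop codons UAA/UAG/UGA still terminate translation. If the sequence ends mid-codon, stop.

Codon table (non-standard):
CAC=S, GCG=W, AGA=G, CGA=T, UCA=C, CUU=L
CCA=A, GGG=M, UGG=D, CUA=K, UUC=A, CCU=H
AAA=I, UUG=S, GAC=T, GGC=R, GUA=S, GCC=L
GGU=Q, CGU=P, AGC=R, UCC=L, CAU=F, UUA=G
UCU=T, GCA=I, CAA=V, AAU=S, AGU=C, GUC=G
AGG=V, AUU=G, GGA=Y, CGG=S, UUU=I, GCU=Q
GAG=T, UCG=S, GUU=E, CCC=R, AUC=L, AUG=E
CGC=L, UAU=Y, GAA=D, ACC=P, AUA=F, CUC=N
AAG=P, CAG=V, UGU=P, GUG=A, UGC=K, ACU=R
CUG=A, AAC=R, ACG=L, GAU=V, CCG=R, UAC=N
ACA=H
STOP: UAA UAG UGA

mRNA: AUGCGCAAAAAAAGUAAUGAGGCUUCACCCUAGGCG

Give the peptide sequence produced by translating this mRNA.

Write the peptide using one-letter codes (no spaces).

start AUG at pos 0
pos 0: AUG -> E; peptide=E
pos 3: CGC -> L; peptide=EL
pos 6: AAA -> I; peptide=ELI
pos 9: AAA -> I; peptide=ELII
pos 12: AGU -> C; peptide=ELIIC
pos 15: AAU -> S; peptide=ELIICS
pos 18: GAG -> T; peptide=ELIICST
pos 21: GCU -> Q; peptide=ELIICSTQ
pos 24: UCA -> C; peptide=ELIICSTQC
pos 27: CCC -> R; peptide=ELIICSTQCR
pos 30: UAG -> STOP

Answer: ELIICSTQCR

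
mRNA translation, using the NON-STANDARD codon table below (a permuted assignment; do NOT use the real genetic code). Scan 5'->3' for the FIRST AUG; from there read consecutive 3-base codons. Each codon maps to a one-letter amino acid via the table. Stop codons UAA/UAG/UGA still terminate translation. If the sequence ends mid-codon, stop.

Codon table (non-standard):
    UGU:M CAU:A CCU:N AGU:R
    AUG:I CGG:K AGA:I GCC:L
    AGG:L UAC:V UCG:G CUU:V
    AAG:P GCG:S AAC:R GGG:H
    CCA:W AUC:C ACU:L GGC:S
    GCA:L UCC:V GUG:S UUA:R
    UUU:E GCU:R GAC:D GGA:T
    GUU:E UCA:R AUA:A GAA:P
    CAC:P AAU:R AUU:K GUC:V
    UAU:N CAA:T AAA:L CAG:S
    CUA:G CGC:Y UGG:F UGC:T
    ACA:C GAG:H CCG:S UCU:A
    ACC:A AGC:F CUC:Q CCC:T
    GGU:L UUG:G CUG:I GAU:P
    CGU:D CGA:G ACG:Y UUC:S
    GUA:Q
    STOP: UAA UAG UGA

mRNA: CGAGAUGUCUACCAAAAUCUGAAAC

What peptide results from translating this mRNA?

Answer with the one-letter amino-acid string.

start AUG at pos 4
pos 4: AUG -> I; peptide=I
pos 7: UCU -> A; peptide=IA
pos 10: ACC -> A; peptide=IAA
pos 13: AAA -> L; peptide=IAAL
pos 16: AUC -> C; peptide=IAALC
pos 19: UGA -> STOP

Answer: IAALC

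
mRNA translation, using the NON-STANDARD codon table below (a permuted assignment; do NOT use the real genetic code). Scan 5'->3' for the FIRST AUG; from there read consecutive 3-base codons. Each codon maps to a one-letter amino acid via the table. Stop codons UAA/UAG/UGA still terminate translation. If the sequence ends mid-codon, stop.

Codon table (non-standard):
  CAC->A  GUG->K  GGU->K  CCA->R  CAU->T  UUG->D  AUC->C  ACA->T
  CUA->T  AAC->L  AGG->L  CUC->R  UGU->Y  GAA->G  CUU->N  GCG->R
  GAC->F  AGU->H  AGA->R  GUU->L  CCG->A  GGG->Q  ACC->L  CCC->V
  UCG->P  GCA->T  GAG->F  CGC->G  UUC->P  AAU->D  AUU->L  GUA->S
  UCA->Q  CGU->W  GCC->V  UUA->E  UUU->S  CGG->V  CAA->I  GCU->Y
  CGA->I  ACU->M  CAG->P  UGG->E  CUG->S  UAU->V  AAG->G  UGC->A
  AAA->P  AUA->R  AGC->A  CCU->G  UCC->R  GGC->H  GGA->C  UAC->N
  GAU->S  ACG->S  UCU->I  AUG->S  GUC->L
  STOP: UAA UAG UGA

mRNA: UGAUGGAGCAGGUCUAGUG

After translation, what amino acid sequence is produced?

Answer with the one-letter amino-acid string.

Answer: SFPL

Derivation:
start AUG at pos 2
pos 2: AUG -> S; peptide=S
pos 5: GAG -> F; peptide=SF
pos 8: CAG -> P; peptide=SFP
pos 11: GUC -> L; peptide=SFPL
pos 14: UAG -> STOP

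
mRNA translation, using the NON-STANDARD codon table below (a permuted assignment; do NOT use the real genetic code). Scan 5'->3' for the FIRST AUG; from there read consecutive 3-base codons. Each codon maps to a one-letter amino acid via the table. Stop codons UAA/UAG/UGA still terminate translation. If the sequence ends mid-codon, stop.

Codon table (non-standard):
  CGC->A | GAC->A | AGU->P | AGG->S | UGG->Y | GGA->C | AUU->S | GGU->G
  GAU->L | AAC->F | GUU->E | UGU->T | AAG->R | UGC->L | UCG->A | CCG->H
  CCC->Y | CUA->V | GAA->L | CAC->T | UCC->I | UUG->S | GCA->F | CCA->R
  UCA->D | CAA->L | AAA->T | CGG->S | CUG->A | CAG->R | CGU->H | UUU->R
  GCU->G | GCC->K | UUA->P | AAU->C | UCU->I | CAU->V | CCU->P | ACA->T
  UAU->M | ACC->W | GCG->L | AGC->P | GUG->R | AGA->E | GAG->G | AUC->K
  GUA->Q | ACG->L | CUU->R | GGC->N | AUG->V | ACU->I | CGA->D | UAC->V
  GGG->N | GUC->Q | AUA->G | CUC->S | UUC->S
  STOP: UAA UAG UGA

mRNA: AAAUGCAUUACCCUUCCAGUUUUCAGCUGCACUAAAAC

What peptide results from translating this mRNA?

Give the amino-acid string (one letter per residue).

start AUG at pos 2
pos 2: AUG -> V; peptide=V
pos 5: CAU -> V; peptide=VV
pos 8: UAC -> V; peptide=VVV
pos 11: CCU -> P; peptide=VVVP
pos 14: UCC -> I; peptide=VVVPI
pos 17: AGU -> P; peptide=VVVPIP
pos 20: UUU -> R; peptide=VVVPIPR
pos 23: CAG -> R; peptide=VVVPIPRR
pos 26: CUG -> A; peptide=VVVPIPRRA
pos 29: CAC -> T; peptide=VVVPIPRRAT
pos 32: UAA -> STOP

Answer: VVVPIPRRAT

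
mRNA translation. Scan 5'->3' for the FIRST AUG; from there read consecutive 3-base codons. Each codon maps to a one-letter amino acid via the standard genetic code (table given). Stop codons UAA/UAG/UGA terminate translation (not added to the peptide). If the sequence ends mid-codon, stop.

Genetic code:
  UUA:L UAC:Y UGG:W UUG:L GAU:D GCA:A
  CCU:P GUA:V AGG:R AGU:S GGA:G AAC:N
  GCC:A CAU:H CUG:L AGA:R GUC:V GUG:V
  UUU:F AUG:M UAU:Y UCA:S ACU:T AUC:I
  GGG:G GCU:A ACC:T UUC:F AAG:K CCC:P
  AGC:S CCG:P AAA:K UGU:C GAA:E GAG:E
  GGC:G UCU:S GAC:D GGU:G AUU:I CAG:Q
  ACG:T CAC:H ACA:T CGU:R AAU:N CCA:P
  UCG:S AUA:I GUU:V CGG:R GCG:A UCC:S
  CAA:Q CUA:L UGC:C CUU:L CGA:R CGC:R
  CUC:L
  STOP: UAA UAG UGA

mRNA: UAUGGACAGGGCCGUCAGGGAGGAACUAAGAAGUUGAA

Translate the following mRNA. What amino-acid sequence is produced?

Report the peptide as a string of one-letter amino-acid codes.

start AUG at pos 1
pos 1: AUG -> M; peptide=M
pos 4: GAC -> D; peptide=MD
pos 7: AGG -> R; peptide=MDR
pos 10: GCC -> A; peptide=MDRA
pos 13: GUC -> V; peptide=MDRAV
pos 16: AGG -> R; peptide=MDRAVR
pos 19: GAG -> E; peptide=MDRAVRE
pos 22: GAA -> E; peptide=MDRAVREE
pos 25: CUA -> L; peptide=MDRAVREEL
pos 28: AGA -> R; peptide=MDRAVREELR
pos 31: AGU -> S; peptide=MDRAVREELRS
pos 34: UGA -> STOP

Answer: MDRAVREELRS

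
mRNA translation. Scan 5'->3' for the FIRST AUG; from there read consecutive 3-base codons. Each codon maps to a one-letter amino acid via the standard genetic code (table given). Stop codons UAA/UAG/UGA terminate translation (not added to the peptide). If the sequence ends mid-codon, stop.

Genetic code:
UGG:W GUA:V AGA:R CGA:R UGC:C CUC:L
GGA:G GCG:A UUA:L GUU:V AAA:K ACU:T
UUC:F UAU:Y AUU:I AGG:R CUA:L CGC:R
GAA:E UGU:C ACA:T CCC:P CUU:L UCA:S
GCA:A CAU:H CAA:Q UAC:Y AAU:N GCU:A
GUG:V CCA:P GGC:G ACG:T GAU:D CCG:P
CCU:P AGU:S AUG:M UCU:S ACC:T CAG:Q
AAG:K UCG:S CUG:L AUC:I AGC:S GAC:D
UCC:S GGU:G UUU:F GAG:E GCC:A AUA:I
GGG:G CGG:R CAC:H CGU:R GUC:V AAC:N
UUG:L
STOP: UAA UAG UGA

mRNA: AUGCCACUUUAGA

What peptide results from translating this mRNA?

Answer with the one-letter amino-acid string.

start AUG at pos 0
pos 0: AUG -> M; peptide=M
pos 3: CCA -> P; peptide=MP
pos 6: CUU -> L; peptide=MPL
pos 9: UAG -> STOP

Answer: MPL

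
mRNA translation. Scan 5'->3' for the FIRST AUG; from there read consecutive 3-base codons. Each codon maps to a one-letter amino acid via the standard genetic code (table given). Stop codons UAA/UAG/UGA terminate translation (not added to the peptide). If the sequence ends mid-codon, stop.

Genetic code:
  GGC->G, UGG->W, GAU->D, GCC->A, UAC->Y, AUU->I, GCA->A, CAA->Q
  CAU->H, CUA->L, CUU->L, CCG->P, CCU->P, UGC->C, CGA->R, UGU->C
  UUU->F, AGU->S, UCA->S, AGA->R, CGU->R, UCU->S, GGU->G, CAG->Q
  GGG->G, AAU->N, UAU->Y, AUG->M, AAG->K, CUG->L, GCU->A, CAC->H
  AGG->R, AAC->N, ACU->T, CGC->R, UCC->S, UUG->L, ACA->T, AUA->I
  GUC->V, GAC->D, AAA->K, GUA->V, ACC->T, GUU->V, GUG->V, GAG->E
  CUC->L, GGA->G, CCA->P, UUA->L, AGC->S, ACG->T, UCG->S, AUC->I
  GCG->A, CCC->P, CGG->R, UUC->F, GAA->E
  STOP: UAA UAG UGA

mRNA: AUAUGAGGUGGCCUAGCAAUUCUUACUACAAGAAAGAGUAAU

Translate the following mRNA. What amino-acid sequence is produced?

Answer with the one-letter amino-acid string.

Answer: MRWPSNSYYKKE

Derivation:
start AUG at pos 2
pos 2: AUG -> M; peptide=M
pos 5: AGG -> R; peptide=MR
pos 8: UGG -> W; peptide=MRW
pos 11: CCU -> P; peptide=MRWP
pos 14: AGC -> S; peptide=MRWPS
pos 17: AAU -> N; peptide=MRWPSN
pos 20: UCU -> S; peptide=MRWPSNS
pos 23: UAC -> Y; peptide=MRWPSNSY
pos 26: UAC -> Y; peptide=MRWPSNSYY
pos 29: AAG -> K; peptide=MRWPSNSYYK
pos 32: AAA -> K; peptide=MRWPSNSYYKK
pos 35: GAG -> E; peptide=MRWPSNSYYKKE
pos 38: UAA -> STOP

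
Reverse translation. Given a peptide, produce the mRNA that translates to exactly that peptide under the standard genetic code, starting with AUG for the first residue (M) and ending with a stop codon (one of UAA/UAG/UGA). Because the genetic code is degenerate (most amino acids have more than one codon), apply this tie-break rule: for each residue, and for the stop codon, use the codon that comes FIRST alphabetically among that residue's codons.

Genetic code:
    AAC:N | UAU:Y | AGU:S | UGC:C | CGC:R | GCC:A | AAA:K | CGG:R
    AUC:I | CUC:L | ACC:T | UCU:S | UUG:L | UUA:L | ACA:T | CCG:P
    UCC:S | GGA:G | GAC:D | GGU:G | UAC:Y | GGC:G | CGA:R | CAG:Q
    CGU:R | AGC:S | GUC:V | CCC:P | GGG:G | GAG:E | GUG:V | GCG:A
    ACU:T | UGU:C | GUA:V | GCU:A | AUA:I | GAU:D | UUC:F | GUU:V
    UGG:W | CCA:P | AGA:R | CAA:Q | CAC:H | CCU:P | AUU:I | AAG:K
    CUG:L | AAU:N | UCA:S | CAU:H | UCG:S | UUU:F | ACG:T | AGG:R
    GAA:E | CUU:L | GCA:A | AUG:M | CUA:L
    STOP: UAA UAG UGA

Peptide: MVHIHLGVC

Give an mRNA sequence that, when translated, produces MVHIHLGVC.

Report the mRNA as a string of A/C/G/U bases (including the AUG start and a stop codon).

residue 1: M -> AUG (start codon)
residue 2: V codons sorted = GUA,GUC,GUG,GUU -> pick first = GUA
residue 3: H codons sorted = CAC,CAU -> pick first = CAC
residue 4: I codons sorted = AUA,AUC,AUU -> pick first = AUA
residue 5: H codons sorted = CAC,CAU -> pick first = CAC
residue 6: L codons sorted = CUA,CUC,CUG,CUU,UUA,UUG -> pick first = CUA
residue 7: G codons sorted = GGA,GGC,GGG,GGU -> pick first = GGA
residue 8: V codons sorted = GUA,GUC,GUG,GUU -> pick first = GUA
residue 9: C codons sorted = UGC,UGU -> pick first = UGC
terminator: stop codons sorted = UAA,UAG,UGA -> pick first = UAA

Answer: mRNA: AUGGUACACAUACACCUAGGAGUAUGCUAA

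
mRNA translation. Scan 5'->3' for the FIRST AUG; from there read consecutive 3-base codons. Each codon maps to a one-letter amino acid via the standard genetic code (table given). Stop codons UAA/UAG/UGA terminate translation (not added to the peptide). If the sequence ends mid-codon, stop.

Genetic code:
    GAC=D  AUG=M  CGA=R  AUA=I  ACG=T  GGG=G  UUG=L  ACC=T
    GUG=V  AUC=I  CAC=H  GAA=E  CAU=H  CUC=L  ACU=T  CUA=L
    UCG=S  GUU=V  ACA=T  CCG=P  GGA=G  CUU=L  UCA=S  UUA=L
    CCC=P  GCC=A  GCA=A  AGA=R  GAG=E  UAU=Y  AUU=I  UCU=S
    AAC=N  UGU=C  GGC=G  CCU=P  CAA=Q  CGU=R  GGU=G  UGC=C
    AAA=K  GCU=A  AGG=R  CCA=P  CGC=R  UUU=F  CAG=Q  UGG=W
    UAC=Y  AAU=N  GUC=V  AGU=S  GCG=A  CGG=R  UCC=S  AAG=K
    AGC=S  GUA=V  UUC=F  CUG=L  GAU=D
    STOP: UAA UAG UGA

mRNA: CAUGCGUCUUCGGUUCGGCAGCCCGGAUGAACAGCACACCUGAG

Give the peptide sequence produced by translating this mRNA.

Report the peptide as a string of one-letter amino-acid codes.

Answer: MRLRFGSPDEQHT

Derivation:
start AUG at pos 1
pos 1: AUG -> M; peptide=M
pos 4: CGU -> R; peptide=MR
pos 7: CUU -> L; peptide=MRL
pos 10: CGG -> R; peptide=MRLR
pos 13: UUC -> F; peptide=MRLRF
pos 16: GGC -> G; peptide=MRLRFG
pos 19: AGC -> S; peptide=MRLRFGS
pos 22: CCG -> P; peptide=MRLRFGSP
pos 25: GAU -> D; peptide=MRLRFGSPD
pos 28: GAA -> E; peptide=MRLRFGSPDE
pos 31: CAG -> Q; peptide=MRLRFGSPDEQ
pos 34: CAC -> H; peptide=MRLRFGSPDEQH
pos 37: ACC -> T; peptide=MRLRFGSPDEQHT
pos 40: UGA -> STOP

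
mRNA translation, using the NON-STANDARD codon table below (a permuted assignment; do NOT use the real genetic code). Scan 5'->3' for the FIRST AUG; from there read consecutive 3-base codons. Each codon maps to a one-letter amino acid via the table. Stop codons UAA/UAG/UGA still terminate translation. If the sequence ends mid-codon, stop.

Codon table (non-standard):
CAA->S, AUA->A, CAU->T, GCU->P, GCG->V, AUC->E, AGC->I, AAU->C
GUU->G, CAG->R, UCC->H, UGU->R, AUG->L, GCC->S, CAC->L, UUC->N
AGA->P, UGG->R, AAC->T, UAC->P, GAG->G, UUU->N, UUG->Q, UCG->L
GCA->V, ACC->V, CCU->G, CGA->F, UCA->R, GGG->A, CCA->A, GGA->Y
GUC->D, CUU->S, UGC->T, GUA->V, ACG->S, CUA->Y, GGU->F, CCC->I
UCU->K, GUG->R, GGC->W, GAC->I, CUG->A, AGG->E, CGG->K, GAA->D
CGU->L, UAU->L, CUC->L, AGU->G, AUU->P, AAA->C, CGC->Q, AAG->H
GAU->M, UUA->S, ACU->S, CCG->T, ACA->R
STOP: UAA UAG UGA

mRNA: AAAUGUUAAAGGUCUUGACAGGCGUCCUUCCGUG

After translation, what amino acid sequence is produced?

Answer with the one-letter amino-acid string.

Answer: LSHDQRWDST

Derivation:
start AUG at pos 2
pos 2: AUG -> L; peptide=L
pos 5: UUA -> S; peptide=LS
pos 8: AAG -> H; peptide=LSH
pos 11: GUC -> D; peptide=LSHD
pos 14: UUG -> Q; peptide=LSHDQ
pos 17: ACA -> R; peptide=LSHDQR
pos 20: GGC -> W; peptide=LSHDQRW
pos 23: GUC -> D; peptide=LSHDQRWD
pos 26: CUU -> S; peptide=LSHDQRWDS
pos 29: CCG -> T; peptide=LSHDQRWDST
pos 32: only 2 nt remain (<3), stop (end of mRNA)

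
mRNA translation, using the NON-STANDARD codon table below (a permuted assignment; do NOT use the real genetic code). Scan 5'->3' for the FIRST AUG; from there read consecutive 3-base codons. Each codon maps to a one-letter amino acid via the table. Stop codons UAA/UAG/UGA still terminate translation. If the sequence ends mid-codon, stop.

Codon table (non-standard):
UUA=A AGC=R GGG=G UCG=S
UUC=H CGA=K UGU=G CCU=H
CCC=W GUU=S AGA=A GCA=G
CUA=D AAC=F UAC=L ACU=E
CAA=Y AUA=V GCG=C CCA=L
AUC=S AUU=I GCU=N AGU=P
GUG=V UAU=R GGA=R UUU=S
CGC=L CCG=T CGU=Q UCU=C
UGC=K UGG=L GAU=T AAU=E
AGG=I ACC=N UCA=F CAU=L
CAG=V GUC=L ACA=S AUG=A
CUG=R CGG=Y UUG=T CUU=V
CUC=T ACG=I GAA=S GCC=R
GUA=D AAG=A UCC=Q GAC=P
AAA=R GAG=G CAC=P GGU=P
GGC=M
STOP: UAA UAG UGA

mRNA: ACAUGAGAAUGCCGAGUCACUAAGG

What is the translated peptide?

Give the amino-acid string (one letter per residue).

Answer: AAATPP

Derivation:
start AUG at pos 2
pos 2: AUG -> A; peptide=A
pos 5: AGA -> A; peptide=AA
pos 8: AUG -> A; peptide=AAA
pos 11: CCG -> T; peptide=AAAT
pos 14: AGU -> P; peptide=AAATP
pos 17: CAC -> P; peptide=AAATPP
pos 20: UAA -> STOP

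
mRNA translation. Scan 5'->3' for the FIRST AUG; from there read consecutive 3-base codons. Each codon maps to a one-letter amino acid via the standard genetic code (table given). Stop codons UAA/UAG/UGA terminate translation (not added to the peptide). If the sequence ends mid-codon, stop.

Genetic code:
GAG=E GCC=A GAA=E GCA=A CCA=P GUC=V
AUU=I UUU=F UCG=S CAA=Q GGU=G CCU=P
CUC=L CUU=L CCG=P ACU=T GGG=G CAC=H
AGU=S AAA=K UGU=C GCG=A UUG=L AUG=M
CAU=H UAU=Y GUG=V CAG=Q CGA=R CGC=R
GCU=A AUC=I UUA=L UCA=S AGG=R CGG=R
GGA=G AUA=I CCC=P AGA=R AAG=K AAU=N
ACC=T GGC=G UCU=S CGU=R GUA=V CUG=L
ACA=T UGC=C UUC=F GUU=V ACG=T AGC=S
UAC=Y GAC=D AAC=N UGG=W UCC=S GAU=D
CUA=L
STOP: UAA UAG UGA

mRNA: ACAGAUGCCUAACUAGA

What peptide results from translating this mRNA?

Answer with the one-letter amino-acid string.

Answer: MPN

Derivation:
start AUG at pos 4
pos 4: AUG -> M; peptide=M
pos 7: CCU -> P; peptide=MP
pos 10: AAC -> N; peptide=MPN
pos 13: UAG -> STOP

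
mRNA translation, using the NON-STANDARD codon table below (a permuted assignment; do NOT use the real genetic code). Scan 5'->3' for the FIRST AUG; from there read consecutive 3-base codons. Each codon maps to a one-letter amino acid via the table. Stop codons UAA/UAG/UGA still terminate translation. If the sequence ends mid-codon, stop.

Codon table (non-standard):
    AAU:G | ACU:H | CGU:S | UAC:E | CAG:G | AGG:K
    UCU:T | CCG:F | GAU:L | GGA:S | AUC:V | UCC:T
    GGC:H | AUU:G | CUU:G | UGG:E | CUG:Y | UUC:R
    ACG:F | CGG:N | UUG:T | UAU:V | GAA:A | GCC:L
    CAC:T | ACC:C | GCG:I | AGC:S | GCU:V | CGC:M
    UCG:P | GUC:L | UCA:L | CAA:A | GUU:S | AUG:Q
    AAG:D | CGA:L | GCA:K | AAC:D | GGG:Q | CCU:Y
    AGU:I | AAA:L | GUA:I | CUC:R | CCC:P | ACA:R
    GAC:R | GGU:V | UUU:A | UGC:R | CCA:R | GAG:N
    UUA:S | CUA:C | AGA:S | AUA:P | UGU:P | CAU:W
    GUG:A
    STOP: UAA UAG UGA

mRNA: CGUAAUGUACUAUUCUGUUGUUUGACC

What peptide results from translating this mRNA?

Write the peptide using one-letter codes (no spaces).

Answer: QEVTSS

Derivation:
start AUG at pos 4
pos 4: AUG -> Q; peptide=Q
pos 7: UAC -> E; peptide=QE
pos 10: UAU -> V; peptide=QEV
pos 13: UCU -> T; peptide=QEVT
pos 16: GUU -> S; peptide=QEVTS
pos 19: GUU -> S; peptide=QEVTSS
pos 22: UGA -> STOP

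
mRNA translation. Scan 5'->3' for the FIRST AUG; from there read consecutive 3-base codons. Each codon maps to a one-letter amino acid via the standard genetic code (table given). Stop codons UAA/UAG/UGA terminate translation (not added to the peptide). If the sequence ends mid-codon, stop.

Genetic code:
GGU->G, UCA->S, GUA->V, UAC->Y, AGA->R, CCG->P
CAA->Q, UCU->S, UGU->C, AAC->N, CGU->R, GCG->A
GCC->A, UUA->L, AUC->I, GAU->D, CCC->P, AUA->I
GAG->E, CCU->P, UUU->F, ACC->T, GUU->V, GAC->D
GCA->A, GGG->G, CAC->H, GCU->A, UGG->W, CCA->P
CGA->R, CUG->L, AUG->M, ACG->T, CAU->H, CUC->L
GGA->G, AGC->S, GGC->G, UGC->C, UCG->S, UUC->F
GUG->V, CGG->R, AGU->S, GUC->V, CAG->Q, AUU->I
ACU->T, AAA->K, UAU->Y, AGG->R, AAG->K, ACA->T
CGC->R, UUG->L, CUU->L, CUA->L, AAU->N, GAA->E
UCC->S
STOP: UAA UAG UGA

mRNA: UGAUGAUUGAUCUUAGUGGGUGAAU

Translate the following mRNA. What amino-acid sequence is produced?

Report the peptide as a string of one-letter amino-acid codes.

Answer: MIDLSG

Derivation:
start AUG at pos 2
pos 2: AUG -> M; peptide=M
pos 5: AUU -> I; peptide=MI
pos 8: GAU -> D; peptide=MID
pos 11: CUU -> L; peptide=MIDL
pos 14: AGU -> S; peptide=MIDLS
pos 17: GGG -> G; peptide=MIDLSG
pos 20: UGA -> STOP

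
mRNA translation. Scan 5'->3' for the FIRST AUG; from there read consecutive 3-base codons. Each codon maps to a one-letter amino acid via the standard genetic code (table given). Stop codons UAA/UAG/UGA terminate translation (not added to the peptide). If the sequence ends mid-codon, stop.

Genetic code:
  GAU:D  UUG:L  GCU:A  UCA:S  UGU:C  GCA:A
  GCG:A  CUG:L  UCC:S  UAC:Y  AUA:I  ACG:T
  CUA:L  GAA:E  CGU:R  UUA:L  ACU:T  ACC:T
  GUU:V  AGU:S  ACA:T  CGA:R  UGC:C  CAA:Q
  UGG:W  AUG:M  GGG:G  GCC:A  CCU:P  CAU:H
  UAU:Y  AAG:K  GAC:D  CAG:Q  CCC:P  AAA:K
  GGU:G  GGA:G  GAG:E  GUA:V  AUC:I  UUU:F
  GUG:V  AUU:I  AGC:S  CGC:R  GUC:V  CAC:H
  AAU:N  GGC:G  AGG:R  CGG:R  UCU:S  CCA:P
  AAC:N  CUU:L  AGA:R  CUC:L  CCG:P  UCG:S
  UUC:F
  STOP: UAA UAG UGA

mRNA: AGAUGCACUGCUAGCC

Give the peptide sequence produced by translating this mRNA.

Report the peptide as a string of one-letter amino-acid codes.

start AUG at pos 2
pos 2: AUG -> M; peptide=M
pos 5: CAC -> H; peptide=MH
pos 8: UGC -> C; peptide=MHC
pos 11: UAG -> STOP

Answer: MHC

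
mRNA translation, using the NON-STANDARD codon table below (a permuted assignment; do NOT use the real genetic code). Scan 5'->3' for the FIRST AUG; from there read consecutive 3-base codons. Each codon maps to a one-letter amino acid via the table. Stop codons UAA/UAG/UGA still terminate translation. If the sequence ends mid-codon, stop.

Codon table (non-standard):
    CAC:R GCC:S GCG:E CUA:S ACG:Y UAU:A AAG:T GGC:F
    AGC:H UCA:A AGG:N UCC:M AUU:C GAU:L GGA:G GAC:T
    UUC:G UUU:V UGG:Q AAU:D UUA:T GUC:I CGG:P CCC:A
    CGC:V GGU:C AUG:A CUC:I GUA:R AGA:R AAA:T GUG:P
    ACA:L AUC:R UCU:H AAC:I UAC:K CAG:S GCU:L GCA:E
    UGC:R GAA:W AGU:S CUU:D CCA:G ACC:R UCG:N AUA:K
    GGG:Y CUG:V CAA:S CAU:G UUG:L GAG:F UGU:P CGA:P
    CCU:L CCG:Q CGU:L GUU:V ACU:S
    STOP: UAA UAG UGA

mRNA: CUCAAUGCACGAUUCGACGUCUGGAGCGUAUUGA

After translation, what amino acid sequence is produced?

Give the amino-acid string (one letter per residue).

start AUG at pos 4
pos 4: AUG -> A; peptide=A
pos 7: CAC -> R; peptide=AR
pos 10: GAU -> L; peptide=ARL
pos 13: UCG -> N; peptide=ARLN
pos 16: ACG -> Y; peptide=ARLNY
pos 19: UCU -> H; peptide=ARLNYH
pos 22: GGA -> G; peptide=ARLNYHG
pos 25: GCG -> E; peptide=ARLNYHGE
pos 28: UAU -> A; peptide=ARLNYHGEA
pos 31: UGA -> STOP

Answer: ARLNYHGEA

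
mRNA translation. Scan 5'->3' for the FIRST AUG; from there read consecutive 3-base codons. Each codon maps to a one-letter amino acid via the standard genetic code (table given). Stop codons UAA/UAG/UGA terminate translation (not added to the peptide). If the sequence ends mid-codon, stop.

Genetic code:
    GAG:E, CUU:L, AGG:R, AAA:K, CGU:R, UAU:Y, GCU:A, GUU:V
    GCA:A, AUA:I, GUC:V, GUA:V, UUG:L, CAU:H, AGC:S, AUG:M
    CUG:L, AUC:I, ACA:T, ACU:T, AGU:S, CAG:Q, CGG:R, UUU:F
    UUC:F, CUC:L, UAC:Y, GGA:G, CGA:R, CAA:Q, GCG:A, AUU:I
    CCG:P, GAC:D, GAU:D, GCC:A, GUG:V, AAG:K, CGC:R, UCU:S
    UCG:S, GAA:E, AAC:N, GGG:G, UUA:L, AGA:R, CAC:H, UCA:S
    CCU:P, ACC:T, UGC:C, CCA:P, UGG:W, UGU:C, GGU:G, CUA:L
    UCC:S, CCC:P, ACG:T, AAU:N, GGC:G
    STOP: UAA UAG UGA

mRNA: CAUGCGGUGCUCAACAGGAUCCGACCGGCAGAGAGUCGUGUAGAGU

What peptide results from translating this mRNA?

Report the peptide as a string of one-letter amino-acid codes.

start AUG at pos 1
pos 1: AUG -> M; peptide=M
pos 4: CGG -> R; peptide=MR
pos 7: UGC -> C; peptide=MRC
pos 10: UCA -> S; peptide=MRCS
pos 13: ACA -> T; peptide=MRCST
pos 16: GGA -> G; peptide=MRCSTG
pos 19: UCC -> S; peptide=MRCSTGS
pos 22: GAC -> D; peptide=MRCSTGSD
pos 25: CGG -> R; peptide=MRCSTGSDR
pos 28: CAG -> Q; peptide=MRCSTGSDRQ
pos 31: AGA -> R; peptide=MRCSTGSDRQR
pos 34: GUC -> V; peptide=MRCSTGSDRQRV
pos 37: GUG -> V; peptide=MRCSTGSDRQRVV
pos 40: UAG -> STOP

Answer: MRCSTGSDRQRVV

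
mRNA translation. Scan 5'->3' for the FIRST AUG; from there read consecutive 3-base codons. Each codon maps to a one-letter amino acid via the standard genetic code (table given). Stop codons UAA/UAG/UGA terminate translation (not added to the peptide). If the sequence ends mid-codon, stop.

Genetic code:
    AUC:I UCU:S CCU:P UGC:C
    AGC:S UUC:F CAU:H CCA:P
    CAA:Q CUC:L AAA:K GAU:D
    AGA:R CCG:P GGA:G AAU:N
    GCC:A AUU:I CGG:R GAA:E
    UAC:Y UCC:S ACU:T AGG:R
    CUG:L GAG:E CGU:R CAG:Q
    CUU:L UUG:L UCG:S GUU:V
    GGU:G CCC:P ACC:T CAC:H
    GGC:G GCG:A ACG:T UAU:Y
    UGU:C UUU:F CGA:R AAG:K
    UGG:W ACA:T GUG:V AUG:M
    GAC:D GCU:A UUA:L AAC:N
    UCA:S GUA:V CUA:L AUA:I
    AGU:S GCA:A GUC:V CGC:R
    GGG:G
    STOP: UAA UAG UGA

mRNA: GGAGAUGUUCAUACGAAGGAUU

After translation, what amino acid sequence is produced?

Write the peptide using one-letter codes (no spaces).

start AUG at pos 4
pos 4: AUG -> M; peptide=M
pos 7: UUC -> F; peptide=MF
pos 10: AUA -> I; peptide=MFI
pos 13: CGA -> R; peptide=MFIR
pos 16: AGG -> R; peptide=MFIRR
pos 19: AUU -> I; peptide=MFIRRI
pos 22: only 0 nt remain (<3), stop (end of mRNA)

Answer: MFIRRI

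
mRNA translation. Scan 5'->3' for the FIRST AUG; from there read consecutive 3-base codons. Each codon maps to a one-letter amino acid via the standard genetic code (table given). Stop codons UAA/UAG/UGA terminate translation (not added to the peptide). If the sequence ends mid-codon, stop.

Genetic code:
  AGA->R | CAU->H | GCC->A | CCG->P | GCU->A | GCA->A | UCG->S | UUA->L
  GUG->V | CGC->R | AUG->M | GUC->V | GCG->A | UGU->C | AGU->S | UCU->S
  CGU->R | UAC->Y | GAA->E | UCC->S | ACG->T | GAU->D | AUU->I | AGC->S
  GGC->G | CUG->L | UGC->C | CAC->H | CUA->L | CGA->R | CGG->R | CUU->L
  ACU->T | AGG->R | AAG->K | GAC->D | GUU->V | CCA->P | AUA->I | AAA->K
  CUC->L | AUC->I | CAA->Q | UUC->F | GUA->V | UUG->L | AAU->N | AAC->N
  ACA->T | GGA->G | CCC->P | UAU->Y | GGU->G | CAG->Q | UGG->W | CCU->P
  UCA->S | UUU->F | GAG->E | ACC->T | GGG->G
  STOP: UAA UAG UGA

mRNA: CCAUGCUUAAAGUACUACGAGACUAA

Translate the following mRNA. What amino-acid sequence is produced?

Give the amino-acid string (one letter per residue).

start AUG at pos 2
pos 2: AUG -> M; peptide=M
pos 5: CUU -> L; peptide=ML
pos 8: AAA -> K; peptide=MLK
pos 11: GUA -> V; peptide=MLKV
pos 14: CUA -> L; peptide=MLKVL
pos 17: CGA -> R; peptide=MLKVLR
pos 20: GAC -> D; peptide=MLKVLRD
pos 23: UAA -> STOP

Answer: MLKVLRD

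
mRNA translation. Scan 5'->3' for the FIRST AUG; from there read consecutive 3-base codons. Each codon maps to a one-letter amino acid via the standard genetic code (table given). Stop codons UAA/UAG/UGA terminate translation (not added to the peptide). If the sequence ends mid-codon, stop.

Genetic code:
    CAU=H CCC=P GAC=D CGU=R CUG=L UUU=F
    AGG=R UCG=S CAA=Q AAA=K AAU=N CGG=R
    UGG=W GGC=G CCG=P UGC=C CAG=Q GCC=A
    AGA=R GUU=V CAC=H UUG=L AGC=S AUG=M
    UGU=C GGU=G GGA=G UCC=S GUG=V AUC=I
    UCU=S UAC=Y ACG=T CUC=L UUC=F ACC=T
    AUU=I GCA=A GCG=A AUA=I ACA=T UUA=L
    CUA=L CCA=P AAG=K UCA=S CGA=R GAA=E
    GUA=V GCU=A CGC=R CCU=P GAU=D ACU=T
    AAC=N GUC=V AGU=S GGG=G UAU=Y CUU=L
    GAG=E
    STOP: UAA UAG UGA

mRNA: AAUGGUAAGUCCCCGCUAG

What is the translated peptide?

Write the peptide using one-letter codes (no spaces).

Answer: MVSPR

Derivation:
start AUG at pos 1
pos 1: AUG -> M; peptide=M
pos 4: GUA -> V; peptide=MV
pos 7: AGU -> S; peptide=MVS
pos 10: CCC -> P; peptide=MVSP
pos 13: CGC -> R; peptide=MVSPR
pos 16: UAG -> STOP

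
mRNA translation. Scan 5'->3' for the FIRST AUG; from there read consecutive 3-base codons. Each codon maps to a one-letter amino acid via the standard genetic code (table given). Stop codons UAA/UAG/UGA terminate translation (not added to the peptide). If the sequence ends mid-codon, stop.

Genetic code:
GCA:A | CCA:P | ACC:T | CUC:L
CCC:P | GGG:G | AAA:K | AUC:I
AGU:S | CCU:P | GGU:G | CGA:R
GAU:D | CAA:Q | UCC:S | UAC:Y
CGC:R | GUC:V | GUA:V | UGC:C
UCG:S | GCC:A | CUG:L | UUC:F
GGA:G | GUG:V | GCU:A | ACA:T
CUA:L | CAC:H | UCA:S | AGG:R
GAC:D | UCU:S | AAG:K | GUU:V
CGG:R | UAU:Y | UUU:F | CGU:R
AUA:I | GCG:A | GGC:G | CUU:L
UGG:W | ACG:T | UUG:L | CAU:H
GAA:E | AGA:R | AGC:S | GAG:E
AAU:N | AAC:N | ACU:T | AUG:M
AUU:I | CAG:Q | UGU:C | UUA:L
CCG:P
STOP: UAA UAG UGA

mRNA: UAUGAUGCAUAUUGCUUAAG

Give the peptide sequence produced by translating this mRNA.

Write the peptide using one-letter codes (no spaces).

start AUG at pos 1
pos 1: AUG -> M; peptide=M
pos 4: AUG -> M; peptide=MM
pos 7: CAU -> H; peptide=MMH
pos 10: AUU -> I; peptide=MMHI
pos 13: GCU -> A; peptide=MMHIA
pos 16: UAA -> STOP

Answer: MMHIA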